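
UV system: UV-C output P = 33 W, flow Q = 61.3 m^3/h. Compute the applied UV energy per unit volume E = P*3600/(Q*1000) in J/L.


Energy delivered per hour = 33 W * 3600 s = 118800 J/h
Volume treated per hour = 61.3 m^3/h * 1000 = 61300 L/h
dose = 118800 / 61300 = 1.93801 J/L

1.93801 J/L


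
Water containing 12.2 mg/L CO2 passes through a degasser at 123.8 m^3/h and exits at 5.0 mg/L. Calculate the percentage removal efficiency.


CO2_out / CO2_in = 5.0 / 12.2 = 0.40983607
Fraction remaining = 0.40983607
efficiency = (1 - 0.40983607) * 100 = 59.0164 %

59.0164 %


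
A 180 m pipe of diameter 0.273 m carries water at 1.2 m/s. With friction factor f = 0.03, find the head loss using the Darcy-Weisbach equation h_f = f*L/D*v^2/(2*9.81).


v^2 = 1.2^2 = 1.44 m^2/s^2
L/D = 180/0.273 = 659.34066
h_f = f*(L/D)*v^2/(2g) = 0.03 * 659.34066 * 1.44 / 19.62 = 1.45176 m

1.45176 m


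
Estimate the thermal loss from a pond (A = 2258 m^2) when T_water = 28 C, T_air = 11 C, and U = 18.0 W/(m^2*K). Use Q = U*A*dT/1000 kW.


Temperature difference dT = 28 - 11 = 17 K
Heat loss (W) = U * A * dT = 18.0 * 2258 * 17 = 690948 W
Convert to kW: 690948 / 1000 = 690.948 kW

690.948 kW


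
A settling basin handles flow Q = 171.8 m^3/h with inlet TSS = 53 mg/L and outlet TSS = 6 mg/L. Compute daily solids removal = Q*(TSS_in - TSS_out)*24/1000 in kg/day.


Concentration drop: TSS_in - TSS_out = 53 - 6 = 47 mg/L
Hourly solids removed = Q * dTSS = 171.8 m^3/h * 47 mg/L = 8074.6 g/h  (m^3/h * mg/L = g/h)
Daily solids removed = 8074.6 * 24 = 193790.4 g/day
Convert g to kg: 193790.4 / 1000 = 193.7904 kg/day

193.7904 kg/day


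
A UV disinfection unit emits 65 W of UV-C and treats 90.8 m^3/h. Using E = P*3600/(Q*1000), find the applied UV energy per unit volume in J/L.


Energy delivered per hour = 65 W * 3600 s = 234000 J/h
Volume treated per hour = 90.8 m^3/h * 1000 = 90800 L/h
dose = 234000 / 90800 = 2.57709 J/L

2.57709 J/L


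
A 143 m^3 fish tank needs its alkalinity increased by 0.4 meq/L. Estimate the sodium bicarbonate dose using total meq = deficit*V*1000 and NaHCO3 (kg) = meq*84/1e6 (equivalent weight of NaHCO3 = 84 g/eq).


Tank volume in L = 143 m^3 * 1000 = 143000 L
Total meq required = 0.4 meq/L * 143000 L = 57200 meq
NaHCO3 mass = 57200 meq * 84 mg/meq / 1e6 = 4.8048 kg

4.8048 kg


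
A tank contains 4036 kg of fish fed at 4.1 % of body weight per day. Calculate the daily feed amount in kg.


Feeding rate fraction = 4.1% / 100 = 0.041
Daily feed = 4036 kg * 0.041 = 165.476 kg/day

165.476 kg/day


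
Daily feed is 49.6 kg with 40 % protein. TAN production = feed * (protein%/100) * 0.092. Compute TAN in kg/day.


Protein in feed = 49.6 * 40/100 = 19.84 kg/day
TAN = protein * 0.092 = 19.84 * 0.092 = 1.82528 kg/day

1.82528 kg/day


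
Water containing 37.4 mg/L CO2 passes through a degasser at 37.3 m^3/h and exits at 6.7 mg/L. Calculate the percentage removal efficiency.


CO2_out / CO2_in = 6.7 / 37.4 = 0.17914439
Fraction remaining = 0.17914439
efficiency = (1 - 0.17914439) * 100 = 82.0856 %

82.0856 %


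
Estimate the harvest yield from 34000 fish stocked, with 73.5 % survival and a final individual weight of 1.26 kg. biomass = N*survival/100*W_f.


Survivors = 34000 * 73.5/100 = 24990 fish
Harvest biomass = survivors * W_f = 24990 * 1.26 = 31487.4 kg

31487.4 kg


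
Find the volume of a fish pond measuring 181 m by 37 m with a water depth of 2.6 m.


Base area = L * W = 181 * 37 = 6697 m^2
Volume = area * depth = 6697 * 2.6 = 17412.2 m^3

17412.2 m^3


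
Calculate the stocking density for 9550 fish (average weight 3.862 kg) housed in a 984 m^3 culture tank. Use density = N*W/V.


Total biomass = 9550 fish * 3.862 kg = 36882.1 kg
Density = total biomass / volume = 36882.1 / 984 = 37.4818 kg/m^3

37.4818 kg/m^3


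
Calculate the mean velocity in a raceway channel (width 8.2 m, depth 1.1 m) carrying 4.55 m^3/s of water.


Cross-sectional area = W * d = 8.2 * 1.1 = 9.02 m^2
Velocity = Q / A = 4.55 / 9.02 = 0.504435 m/s

0.504435 m/s


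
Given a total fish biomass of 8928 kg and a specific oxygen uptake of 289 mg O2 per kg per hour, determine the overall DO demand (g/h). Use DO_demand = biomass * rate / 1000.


Total O2 consumption (mg/h) = 8928 kg * 289 mg/(kg*h) = 2580192 mg/h
Convert to g/h: 2580192 / 1000 = 2580.192 g/h

2580.192 g/h


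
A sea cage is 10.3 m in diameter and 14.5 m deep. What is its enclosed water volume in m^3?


r = d/2 = 10.3/2 = 5.15 m
Base area = pi*r^2 = pi*5.15^2 = 83.322891 m^2
Volume = 83.322891 * 14.5 = 1208.18 m^3

1208.18 m^3


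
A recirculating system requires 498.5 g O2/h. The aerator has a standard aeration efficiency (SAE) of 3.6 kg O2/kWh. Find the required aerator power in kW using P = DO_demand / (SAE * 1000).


SAE in g O2/kWh = 3.6 * 1000 = 3600 g/kWh
P = DO_demand / SAE_g = 498.5 / 3600 = 0.138472 kW

0.138472 kW


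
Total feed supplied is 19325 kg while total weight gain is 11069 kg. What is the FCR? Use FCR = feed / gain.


FCR = feed consumed / weight gained
FCR = 19325 kg / 11069 kg = 1.74587

1.74587


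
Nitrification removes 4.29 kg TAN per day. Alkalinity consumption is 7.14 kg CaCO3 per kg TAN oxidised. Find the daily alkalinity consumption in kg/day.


Alkalinity factor: 7.14 kg CaCO3 consumed per kg TAN nitrified
alk = 4.29 kg TAN * 7.14 = 30.6306 kg CaCO3/day

30.6306 kg CaCO3/day


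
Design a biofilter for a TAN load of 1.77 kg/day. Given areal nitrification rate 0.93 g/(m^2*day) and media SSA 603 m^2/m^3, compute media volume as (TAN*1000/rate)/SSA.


A = 1.77*1000 / 0.93 = 1903.2258 m^2
V = 1903.2258 / 603 = 3.15626

3.15626 m^3


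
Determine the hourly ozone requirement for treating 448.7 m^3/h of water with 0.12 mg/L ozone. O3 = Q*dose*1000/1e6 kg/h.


O3 demand (mg/h) = Q * dose * 1000 = 448.7 * 0.12 * 1000 = 53844 mg/h
Convert mg to kg: 53844 / 1e6 = 0.053844 kg/h

0.053844 kg/h


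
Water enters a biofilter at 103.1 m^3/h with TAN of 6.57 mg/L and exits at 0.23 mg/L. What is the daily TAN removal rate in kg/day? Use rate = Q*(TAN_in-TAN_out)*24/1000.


Concentration drop: TAN_in - TAN_out = 6.57 - 0.23 = 6.34 mg/L
Hourly TAN removed = Q * dTAN = 103.1 m^3/h * 6.34 mg/L = 653.654 g/h  (m^3/h * mg/L = g/h)
Daily TAN removed = 653.654 * 24 = 15687.696 g/day
Convert to kg/day: 15687.696 / 1000 = 15.687696 kg/day

15.687696 kg/day


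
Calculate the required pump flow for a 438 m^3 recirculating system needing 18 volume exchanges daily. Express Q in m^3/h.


Daily recirculation volume = 438 m^3 * 18 = 7884 m^3/day
Flow rate Q = daily volume / 24 h = 7884 / 24 = 328.5 m^3/h

328.5 m^3/h


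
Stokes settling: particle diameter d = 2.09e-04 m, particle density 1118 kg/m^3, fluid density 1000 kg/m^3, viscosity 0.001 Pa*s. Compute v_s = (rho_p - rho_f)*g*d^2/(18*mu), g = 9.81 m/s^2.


Density difference: rho_p - rho_f = 1118 - 1000 = 118 kg/m^3
d^2 = (2.09e-04)^2 = 4.3681e-08 m^2
Numerator = (rho_p - rho_f) * g * d^2 = 118 * 9.81 * 4.3681e-08 = 5.0564252e-05
Denominator = 18 * mu = 18 * 0.001 = 0.018
v_s = 5.0564252e-05 / 0.018 = 0.00280913 m/s
Check: Re = rho_f * v_s * d / mu = 1000 * 0.00280913 * 2.09e-04 / 0.001 = 0.587 < 1, so Stokes' law applies.

0.00280913 m/s


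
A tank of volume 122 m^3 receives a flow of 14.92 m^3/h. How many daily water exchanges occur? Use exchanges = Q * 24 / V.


Daily flow volume = 14.92 m^3/h * 24 h = 358.08 m^3/day
Exchanges = daily flow / tank volume = 358.08 / 122 = 2.93508 exchanges/day

2.93508 exchanges/day


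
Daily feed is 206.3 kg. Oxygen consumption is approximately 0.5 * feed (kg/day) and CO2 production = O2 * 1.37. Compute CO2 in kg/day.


O2 = 206.3 * 0.5 = 103.15
CO2 = 103.15 * 1.37 = 141.3155

141.3155 kg/day


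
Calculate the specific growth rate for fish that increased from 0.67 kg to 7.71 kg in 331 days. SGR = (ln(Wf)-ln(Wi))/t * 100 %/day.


ln(W_f) = ln(7.71) = 2.0425182
ln(W_i) = ln(0.67) = -0.40047757
ln(W_f) - ln(W_i) = 2.0425182 - -0.40047757 = 2.4429958
SGR = 2.4429958 / 331 * 100 = 0.738065 %/day

0.738065 %/day


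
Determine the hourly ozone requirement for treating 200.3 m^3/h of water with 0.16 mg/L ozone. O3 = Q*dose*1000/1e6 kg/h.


O3 demand (mg/h) = Q * dose * 1000 = 200.3 * 0.16 * 1000 = 32048 mg/h
Convert mg to kg: 32048 / 1e6 = 0.032048 kg/h

0.032048 kg/h


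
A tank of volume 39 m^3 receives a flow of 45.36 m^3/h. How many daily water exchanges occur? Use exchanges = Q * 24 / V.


Daily flow volume = 45.36 m^3/h * 24 h = 1088.64 m^3/day
Exchanges = daily flow / tank volume = 1088.64 / 39 = 27.9138 exchanges/day

27.9138 exchanges/day


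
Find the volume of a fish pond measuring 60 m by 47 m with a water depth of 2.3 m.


Base area = L * W = 60 * 47 = 2820 m^2
Volume = area * depth = 2820 * 2.3 = 6486 m^3

6486 m^3


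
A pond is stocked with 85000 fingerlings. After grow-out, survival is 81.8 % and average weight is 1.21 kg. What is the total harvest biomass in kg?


Survivors = 85000 * 81.8/100 = 69530 fish
Harvest biomass = survivors * W_f = 69530 * 1.21 = 84131.3 kg

84131.3 kg


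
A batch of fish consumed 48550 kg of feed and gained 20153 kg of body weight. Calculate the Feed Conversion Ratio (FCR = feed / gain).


FCR = feed consumed / weight gained
FCR = 48550 kg / 20153 kg = 2.40907

2.40907


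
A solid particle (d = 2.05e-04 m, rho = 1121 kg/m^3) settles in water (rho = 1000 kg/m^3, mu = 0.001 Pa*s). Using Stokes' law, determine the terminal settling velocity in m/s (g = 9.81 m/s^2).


Density difference: rho_p - rho_f = 1121 - 1000 = 121 kg/m^3
d^2 = (2.05e-04)^2 = 4.2025e-08 m^2
Numerator = (rho_p - rho_f) * g * d^2 = 121 * 9.81 * 4.2025e-08 = 4.9884095e-05
Denominator = 18 * mu = 18 * 0.001 = 0.018
v_s = 4.9884095e-05 / 0.018 = 0.00277134 m/s
Check: Re = rho_f * v_s * d / mu = 1000 * 0.00277134 * 2.05e-04 / 0.001 = 0.568 < 1, so Stokes' law applies.

0.00277134 m/s


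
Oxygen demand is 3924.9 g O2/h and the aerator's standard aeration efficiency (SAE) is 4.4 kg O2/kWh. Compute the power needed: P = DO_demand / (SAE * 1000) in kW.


SAE in g O2/kWh = 4.4 * 1000 = 4400 g/kWh
P = DO_demand / SAE_g = 3924.9 / 4400 = 0.892023 kW

0.892023 kW


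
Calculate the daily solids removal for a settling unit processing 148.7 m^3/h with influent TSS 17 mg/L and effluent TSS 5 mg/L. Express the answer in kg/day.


Concentration drop: TSS_in - TSS_out = 17 - 5 = 12 mg/L
Hourly solids removed = Q * dTSS = 148.7 m^3/h * 12 mg/L = 1784.4 g/h  (m^3/h * mg/L = g/h)
Daily solids removed = 1784.4 * 24 = 42825.6 g/day
Convert g to kg: 42825.6 / 1000 = 42.8256 kg/day

42.8256 kg/day


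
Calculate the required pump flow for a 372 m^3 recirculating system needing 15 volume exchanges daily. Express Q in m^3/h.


Daily recirculation volume = 372 m^3 * 15 = 5580 m^3/day
Flow rate Q = daily volume / 24 h = 5580 / 24 = 232.5 m^3/h

232.5 m^3/h


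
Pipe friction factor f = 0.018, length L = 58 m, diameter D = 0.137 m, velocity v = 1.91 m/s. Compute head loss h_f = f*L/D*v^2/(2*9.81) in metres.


v^2 = 1.91^2 = 3.6481 m^2/s^2
L/D = 58/0.137 = 423.35766
h_f = f*(L/D)*v^2/(2g) = 0.018 * 423.35766 * 3.6481 / 19.62 = 1.41693 m

1.41693 m


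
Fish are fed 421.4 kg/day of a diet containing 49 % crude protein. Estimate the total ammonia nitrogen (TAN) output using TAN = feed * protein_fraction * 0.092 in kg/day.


Protein in feed = 421.4 * 49/100 = 206.486 kg/day
TAN = protein * 0.092 = 206.486 * 0.092 = 18.996712 kg/day

18.996712 kg/day


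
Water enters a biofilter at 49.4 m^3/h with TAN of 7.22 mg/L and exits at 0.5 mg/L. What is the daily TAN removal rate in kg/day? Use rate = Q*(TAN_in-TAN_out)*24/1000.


Concentration drop: TAN_in - TAN_out = 7.22 - 0.5 = 6.72 mg/L
Hourly TAN removed = Q * dTAN = 49.4 m^3/h * 6.72 mg/L = 331.968 g/h  (m^3/h * mg/L = g/h)
Daily TAN removed = 331.968 * 24 = 7967.232 g/day
Convert to kg/day: 7967.232 / 1000 = 7.967232 kg/day

7.967232 kg/day


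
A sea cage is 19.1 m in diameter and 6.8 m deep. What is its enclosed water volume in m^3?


r = d/2 = 19.1/2 = 9.55 m
Base area = pi*r^2 = pi*9.55^2 = 286.5211 m^2
Volume = 286.5211 * 6.8 = 1948.34 m^3

1948.34 m^3


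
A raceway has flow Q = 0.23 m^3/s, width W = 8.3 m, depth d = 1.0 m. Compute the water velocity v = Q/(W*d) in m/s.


Cross-sectional area = W * d = 8.3 * 1.0 = 8.3 m^2
Velocity = Q / A = 0.23 / 8.3 = 0.0277108 m/s

0.0277108 m/s


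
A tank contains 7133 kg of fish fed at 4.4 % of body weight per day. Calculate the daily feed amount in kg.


Feeding rate fraction = 4.4% / 100 = 0.044
Daily feed = 7133 kg * 0.044 = 313.852 kg/day

313.852 kg/day


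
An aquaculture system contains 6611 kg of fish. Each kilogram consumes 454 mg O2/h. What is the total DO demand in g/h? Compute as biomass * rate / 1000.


Total O2 consumption (mg/h) = 6611 kg * 454 mg/(kg*h) = 3001394 mg/h
Convert to g/h: 3001394 / 1000 = 3001.394 g/h

3001.394 g/h


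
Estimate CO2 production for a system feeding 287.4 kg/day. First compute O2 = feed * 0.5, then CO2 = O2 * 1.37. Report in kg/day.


O2 = 287.4 * 0.5 = 143.7
CO2 = 143.7 * 1.37 = 196.869

196.869 kg/day


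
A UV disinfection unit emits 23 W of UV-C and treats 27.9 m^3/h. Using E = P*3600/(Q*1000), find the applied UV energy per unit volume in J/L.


Energy delivered per hour = 23 W * 3600 s = 82800 J/h
Volume treated per hour = 27.9 m^3/h * 1000 = 27900 L/h
dose = 82800 / 27900 = 2.96774 J/L

2.96774 J/L


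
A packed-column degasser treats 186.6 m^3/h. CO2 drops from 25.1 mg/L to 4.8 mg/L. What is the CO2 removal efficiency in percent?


CO2_out / CO2_in = 4.8 / 25.1 = 0.19123506
Fraction remaining = 0.19123506
efficiency = (1 - 0.19123506) * 100 = 80.8765 %

80.8765 %


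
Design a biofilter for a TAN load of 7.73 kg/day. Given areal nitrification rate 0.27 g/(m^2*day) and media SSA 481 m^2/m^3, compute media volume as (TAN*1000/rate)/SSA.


A = 7.73*1000 / 0.27 = 28629.63 m^2
V = 28629.63 / 481 = 59.5211

59.5211 m^3


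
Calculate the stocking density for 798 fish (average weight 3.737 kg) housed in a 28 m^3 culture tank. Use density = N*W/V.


Total biomass = 798 fish * 3.737 kg = 2982.126 kg
Density = total biomass / volume = 2982.126 / 28 = 106.505 kg/m^3

106.505 kg/m^3


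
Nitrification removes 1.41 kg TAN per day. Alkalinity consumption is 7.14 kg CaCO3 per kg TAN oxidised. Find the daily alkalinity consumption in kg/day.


Alkalinity factor: 7.14 kg CaCO3 consumed per kg TAN nitrified
alk = 1.41 kg TAN * 7.14 = 10.0674 kg CaCO3/day

10.0674 kg CaCO3/day


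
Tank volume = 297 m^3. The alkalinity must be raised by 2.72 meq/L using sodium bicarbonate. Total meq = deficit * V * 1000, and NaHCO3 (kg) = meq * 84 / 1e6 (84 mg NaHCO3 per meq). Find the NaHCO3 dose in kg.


Tank volume in L = 297 m^3 * 1000 = 297000 L
Total meq required = 2.72 meq/L * 297000 L = 807840 meq
NaHCO3 mass = 807840 meq * 84 mg/meq / 1e6 = 67.8586 kg

67.8586 kg


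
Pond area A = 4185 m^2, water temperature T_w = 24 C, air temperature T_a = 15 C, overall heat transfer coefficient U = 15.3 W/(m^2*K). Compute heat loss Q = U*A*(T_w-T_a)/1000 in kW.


Temperature difference dT = 24 - 15 = 9 K
Heat loss (W) = U * A * dT = 15.3 * 4185 * 9 = 576274.5 W
Convert to kW: 576274.5 / 1000 = 576.2745 kW

576.2745 kW


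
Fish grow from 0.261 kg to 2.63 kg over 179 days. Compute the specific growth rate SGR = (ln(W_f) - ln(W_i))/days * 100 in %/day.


ln(W_f) = ln(2.63) = 0.96698385
ln(W_i) = ln(0.261) = -1.3432349
ln(W_f) - ln(W_i) = 0.96698385 - -1.3432349 = 2.3102187
SGR = 2.3102187 / 179 * 100 = 1.29062 %/day

1.29062 %/day


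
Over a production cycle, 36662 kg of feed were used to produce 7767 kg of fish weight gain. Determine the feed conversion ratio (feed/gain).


FCR = feed consumed / weight gained
FCR = 36662 kg / 7767 kg = 4.72023

4.72023


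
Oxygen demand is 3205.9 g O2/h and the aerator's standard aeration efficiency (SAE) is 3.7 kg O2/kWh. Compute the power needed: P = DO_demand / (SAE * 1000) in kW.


SAE in g O2/kWh = 3.7 * 1000 = 3700 g/kWh
P = DO_demand / SAE_g = 3205.9 / 3700 = 0.866459 kW

0.866459 kW


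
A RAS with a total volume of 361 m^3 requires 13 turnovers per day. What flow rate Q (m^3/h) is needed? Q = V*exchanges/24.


Daily recirculation volume = 361 m^3 * 13 = 4693 m^3/day
Flow rate Q = daily volume / 24 h = 4693 / 24 = 195.542 m^3/h

195.542 m^3/h


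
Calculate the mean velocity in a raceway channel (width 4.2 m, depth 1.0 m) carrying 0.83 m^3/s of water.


Cross-sectional area = W * d = 4.2 * 1.0 = 4.2 m^2
Velocity = Q / A = 0.83 / 4.2 = 0.197619 m/s

0.197619 m/s


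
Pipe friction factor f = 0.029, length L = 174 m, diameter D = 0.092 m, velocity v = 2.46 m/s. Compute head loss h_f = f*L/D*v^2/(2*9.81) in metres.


v^2 = 2.46^2 = 6.0516 m^2/s^2
L/D = 174/0.092 = 1891.3043
h_f = f*(L/D)*v^2/(2g) = 0.029 * 1891.3043 * 6.0516 / 19.62 = 16.9173 m

16.9173 m


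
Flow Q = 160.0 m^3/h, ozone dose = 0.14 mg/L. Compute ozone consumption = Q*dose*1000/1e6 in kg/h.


O3 demand (mg/h) = Q * dose * 1000 = 160.0 * 0.14 * 1000 = 22400 mg/h
Convert mg to kg: 22400 / 1e6 = 0.0224 kg/h

0.0224 kg/h


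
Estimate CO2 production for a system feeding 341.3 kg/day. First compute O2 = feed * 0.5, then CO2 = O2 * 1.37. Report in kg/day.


O2 = 341.3 * 0.5 = 170.65
CO2 = 170.65 * 1.37 = 233.7905

233.7905 kg/day


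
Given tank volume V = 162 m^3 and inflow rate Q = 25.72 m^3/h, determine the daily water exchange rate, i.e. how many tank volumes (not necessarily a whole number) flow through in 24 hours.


Daily flow volume = 25.72 m^3/h * 24 h = 617.28 m^3/day
Exchanges = daily flow / tank volume = 617.28 / 162 = 3.81037 exchanges/day

3.81037 exchanges/day


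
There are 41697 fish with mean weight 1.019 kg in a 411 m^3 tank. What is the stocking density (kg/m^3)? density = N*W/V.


Total biomass = 41697 fish * 1.019 kg = 42489.243 kg
Density = total biomass / volume = 42489.243 / 411 = 103.38 kg/m^3

103.38 kg/m^3


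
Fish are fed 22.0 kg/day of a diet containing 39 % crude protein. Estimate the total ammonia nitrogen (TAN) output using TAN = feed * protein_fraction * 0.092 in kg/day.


Protein in feed = 22.0 * 39/100 = 8.58 kg/day
TAN = protein * 0.092 = 8.58 * 0.092 = 0.78936 kg/day

0.78936 kg/day


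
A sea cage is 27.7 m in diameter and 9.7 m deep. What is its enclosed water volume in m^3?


r = d/2 = 27.7/2 = 13.85 m
Base area = pi*r^2 = pi*13.85^2 = 602.62816 m^2
Volume = 602.62816 * 9.7 = 5845.49 m^3

5845.49 m^3


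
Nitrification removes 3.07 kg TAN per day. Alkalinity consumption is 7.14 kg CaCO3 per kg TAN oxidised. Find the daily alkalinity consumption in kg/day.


Alkalinity factor: 7.14 kg CaCO3 consumed per kg TAN nitrified
alk = 3.07 kg TAN * 7.14 = 21.9198 kg CaCO3/day

21.9198 kg CaCO3/day


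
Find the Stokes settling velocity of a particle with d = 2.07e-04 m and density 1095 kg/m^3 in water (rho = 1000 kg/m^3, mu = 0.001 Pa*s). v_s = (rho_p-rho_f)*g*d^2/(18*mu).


Density difference: rho_p - rho_f = 1095 - 1000 = 95 kg/m^3
d^2 = (2.07e-04)^2 = 4.2849e-08 m^2
Numerator = (rho_p - rho_f) * g * d^2 = 95 * 9.81 * 4.2849e-08 = 3.9933126e-05
Denominator = 18 * mu = 18 * 0.001 = 0.018
v_s = 3.9933126e-05 / 0.018 = 0.00221851 m/s
Check: Re = rho_f * v_s * d / mu = 1000 * 0.00221851 * 2.07e-04 / 0.001 = 0.459 < 1, so Stokes' law applies.

0.00221851 m/s


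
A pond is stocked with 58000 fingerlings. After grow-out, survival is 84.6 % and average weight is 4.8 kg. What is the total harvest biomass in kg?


Survivors = 58000 * 84.6/100 = 49068 fish
Harvest biomass = survivors * W_f = 49068 * 4.8 = 235526.4 kg

235526.4 kg


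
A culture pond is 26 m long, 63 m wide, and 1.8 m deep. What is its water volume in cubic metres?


Base area = L * W = 26 * 63 = 1638 m^2
Volume = area * depth = 1638 * 1.8 = 2948.4 m^3

2948.4 m^3


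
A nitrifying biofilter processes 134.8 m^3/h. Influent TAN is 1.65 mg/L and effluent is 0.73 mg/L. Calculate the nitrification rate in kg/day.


Concentration drop: TAN_in - TAN_out = 1.65 - 0.73 = 0.92 mg/L
Hourly TAN removed = Q * dTAN = 134.8 m^3/h * 0.92 mg/L = 124.016 g/h  (m^3/h * mg/L = g/h)
Daily TAN removed = 124.016 * 24 = 2976.384 g/day
Convert to kg/day: 2976.384 / 1000 = 2.976384 kg/day

2.976384 kg/day


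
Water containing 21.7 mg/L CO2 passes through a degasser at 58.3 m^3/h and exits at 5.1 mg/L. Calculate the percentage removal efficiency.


CO2_out / CO2_in = 5.1 / 21.7 = 0.23502304
Fraction remaining = 0.23502304
efficiency = (1 - 0.23502304) * 100 = 76.4977 %

76.4977 %


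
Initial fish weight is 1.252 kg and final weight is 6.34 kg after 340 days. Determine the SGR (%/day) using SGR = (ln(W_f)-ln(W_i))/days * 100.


ln(W_f) = ln(6.34) = 1.8468788
ln(W_i) = ln(1.252) = 0.22474227
ln(W_f) - ln(W_i) = 1.8468788 - 0.22474227 = 1.6221365
SGR = 1.6221365 / 340 * 100 = 0.477099 %/day

0.477099 %/day


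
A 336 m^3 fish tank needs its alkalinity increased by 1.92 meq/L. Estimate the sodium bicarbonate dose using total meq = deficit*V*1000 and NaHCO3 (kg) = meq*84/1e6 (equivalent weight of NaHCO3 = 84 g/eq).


Tank volume in L = 336 m^3 * 1000 = 336000 L
Total meq required = 1.92 meq/L * 336000 L = 645120 meq
NaHCO3 mass = 645120 meq * 84 mg/meq / 1e6 = 54.1901 kg

54.1901 kg


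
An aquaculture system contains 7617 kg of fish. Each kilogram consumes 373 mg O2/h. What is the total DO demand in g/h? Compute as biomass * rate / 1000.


Total O2 consumption (mg/h) = 7617 kg * 373 mg/(kg*h) = 2841141 mg/h
Convert to g/h: 2841141 / 1000 = 2841.141 g/h

2841.141 g/h


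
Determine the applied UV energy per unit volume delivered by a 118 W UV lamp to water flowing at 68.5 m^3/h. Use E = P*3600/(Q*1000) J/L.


Energy delivered per hour = 118 W * 3600 s = 424800 J/h
Volume treated per hour = 68.5 m^3/h * 1000 = 68500 L/h
dose = 424800 / 68500 = 6.20146 J/L

6.20146 J/L


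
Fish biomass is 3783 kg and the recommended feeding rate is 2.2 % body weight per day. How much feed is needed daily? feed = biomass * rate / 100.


Feeding rate fraction = 2.2% / 100 = 0.022
Daily feed = 3783 kg * 0.022 = 83.226 kg/day

83.226 kg/day


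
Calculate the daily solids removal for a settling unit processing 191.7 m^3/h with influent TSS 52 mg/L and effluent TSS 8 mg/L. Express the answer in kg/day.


Concentration drop: TSS_in - TSS_out = 52 - 8 = 44 mg/L
Hourly solids removed = Q * dTSS = 191.7 m^3/h * 44 mg/L = 8434.8 g/h  (m^3/h * mg/L = g/h)
Daily solids removed = 8434.8 * 24 = 202435.2 g/day
Convert g to kg: 202435.2 / 1000 = 202.4352 kg/day

202.4352 kg/day


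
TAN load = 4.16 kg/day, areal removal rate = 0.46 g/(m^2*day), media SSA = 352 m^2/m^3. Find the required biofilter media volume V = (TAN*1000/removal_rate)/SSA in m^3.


A = 4.16*1000 / 0.46 = 9043.4783 m^2
V = 9043.4783 / 352 = 25.6917

25.6917 m^3


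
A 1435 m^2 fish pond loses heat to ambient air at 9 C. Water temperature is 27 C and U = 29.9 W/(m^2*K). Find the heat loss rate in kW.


Temperature difference dT = 27 - 9 = 18 K
Heat loss (W) = U * A * dT = 29.9 * 1435 * 18 = 772317 W
Convert to kW: 772317 / 1000 = 772.317 kW

772.317 kW


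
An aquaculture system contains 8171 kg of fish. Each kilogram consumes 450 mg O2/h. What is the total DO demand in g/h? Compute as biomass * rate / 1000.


Total O2 consumption (mg/h) = 8171 kg * 450 mg/(kg*h) = 3676950 mg/h
Convert to g/h: 3676950 / 1000 = 3676.95 g/h

3676.95 g/h


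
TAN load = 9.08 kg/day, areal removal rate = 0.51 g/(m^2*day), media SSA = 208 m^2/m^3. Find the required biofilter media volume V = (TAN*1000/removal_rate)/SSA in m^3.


A = 9.08*1000 / 0.51 = 17803.922 m^2
V = 17803.922 / 208 = 85.5958

85.5958 m^3


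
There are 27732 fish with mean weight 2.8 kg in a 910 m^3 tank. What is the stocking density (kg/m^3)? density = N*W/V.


Total biomass = 27732 fish * 2.8 kg = 77649.6 kg
Density = total biomass / volume = 77649.6 / 910 = 85.3292 kg/m^3

85.3292 kg/m^3


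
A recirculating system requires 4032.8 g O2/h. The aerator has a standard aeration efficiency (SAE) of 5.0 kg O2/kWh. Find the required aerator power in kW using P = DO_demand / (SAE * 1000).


SAE in g O2/kWh = 5.0 * 1000 = 5000 g/kWh
P = DO_demand / SAE_g = 4032.8 / 5000 = 0.80656 kW

0.80656 kW


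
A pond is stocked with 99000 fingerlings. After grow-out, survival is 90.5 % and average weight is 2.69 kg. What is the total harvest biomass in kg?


Survivors = 99000 * 90.5/100 = 89595 fish
Harvest biomass = survivors * W_f = 89595 * 2.69 = 241010.55 kg

241010.55 kg


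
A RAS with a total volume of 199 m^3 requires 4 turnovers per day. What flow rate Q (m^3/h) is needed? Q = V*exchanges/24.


Daily recirculation volume = 199 m^3 * 4 = 796 m^3/day
Flow rate Q = daily volume / 24 h = 796 / 24 = 33.1667 m^3/h

33.1667 m^3/h


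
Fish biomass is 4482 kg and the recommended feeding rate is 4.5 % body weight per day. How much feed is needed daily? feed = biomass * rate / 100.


Feeding rate fraction = 4.5% / 100 = 0.045
Daily feed = 4482 kg * 0.045 = 201.69 kg/day

201.69 kg/day


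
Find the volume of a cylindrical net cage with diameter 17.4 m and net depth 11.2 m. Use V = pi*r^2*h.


r = d/2 = 17.4/2 = 8.7 m
Base area = pi*r^2 = pi*8.7^2 = 237.78715 m^2
Volume = 237.78715 * 11.2 = 2663.22 m^3

2663.22 m^3


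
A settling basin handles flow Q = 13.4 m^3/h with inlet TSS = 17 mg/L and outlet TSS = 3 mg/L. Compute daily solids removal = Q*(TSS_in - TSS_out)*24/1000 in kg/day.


Concentration drop: TSS_in - TSS_out = 17 - 3 = 14 mg/L
Hourly solids removed = Q * dTSS = 13.4 m^3/h * 14 mg/L = 187.6 g/h  (m^3/h * mg/L = g/h)
Daily solids removed = 187.6 * 24 = 4502.4 g/day
Convert g to kg: 4502.4 / 1000 = 4.5024 kg/day

4.5024 kg/day


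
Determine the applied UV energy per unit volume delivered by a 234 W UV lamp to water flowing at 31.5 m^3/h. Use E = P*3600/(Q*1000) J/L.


Energy delivered per hour = 234 W * 3600 s = 842400 J/h
Volume treated per hour = 31.5 m^3/h * 1000 = 31500 L/h
dose = 842400 / 31500 = 26.7429 J/L

26.7429 J/L


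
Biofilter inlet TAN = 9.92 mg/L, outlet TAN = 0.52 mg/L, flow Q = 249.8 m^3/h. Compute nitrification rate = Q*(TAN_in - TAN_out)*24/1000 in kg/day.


Concentration drop: TAN_in - TAN_out = 9.92 - 0.52 = 9.4 mg/L
Hourly TAN removed = Q * dTAN = 249.8 m^3/h * 9.4 mg/L = 2348.12 g/h  (m^3/h * mg/L = g/h)
Daily TAN removed = 2348.12 * 24 = 56354.88 g/day
Convert to kg/day: 56354.88 / 1000 = 56.35488 kg/day

56.35488 kg/day


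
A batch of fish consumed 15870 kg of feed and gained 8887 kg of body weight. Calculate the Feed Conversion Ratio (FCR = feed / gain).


FCR = feed consumed / weight gained
FCR = 15870 kg / 8887 kg = 1.78575

1.78575


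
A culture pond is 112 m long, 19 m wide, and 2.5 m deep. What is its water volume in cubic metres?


Base area = L * W = 112 * 19 = 2128 m^2
Volume = area * depth = 2128 * 2.5 = 5320 m^3

5320 m^3


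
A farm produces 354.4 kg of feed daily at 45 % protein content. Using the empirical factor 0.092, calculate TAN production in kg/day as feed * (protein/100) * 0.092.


Protein in feed = 354.4 * 45/100 = 159.48 kg/day
TAN = protein * 0.092 = 159.48 * 0.092 = 14.67216 kg/day

14.67216 kg/day


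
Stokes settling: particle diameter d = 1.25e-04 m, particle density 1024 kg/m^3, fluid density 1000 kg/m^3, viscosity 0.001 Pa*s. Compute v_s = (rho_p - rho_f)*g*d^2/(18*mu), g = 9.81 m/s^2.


Density difference: rho_p - rho_f = 1024 - 1000 = 24 kg/m^3
d^2 = (1.25e-04)^2 = 1.5625e-08 m^2
Numerator = (rho_p - rho_f) * g * d^2 = 24 * 9.81 * 1.5625e-08 = 3.67875e-06
Denominator = 18 * mu = 18 * 0.001 = 0.018
v_s = 3.67875e-06 / 0.018 = 2.04375e-04 m/s
Check: Re = rho_f * v_s * d / mu = 1000 * 2.04375e-04 * 1.25e-04 / 0.001 = 0.0255 < 1, so Stokes' law applies.

2.04375e-04 m/s


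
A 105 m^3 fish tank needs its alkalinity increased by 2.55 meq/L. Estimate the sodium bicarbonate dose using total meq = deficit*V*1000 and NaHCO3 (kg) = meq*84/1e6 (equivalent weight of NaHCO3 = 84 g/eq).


Tank volume in L = 105 m^3 * 1000 = 105000 L
Total meq required = 2.55 meq/L * 105000 L = 267750 meq
NaHCO3 mass = 267750 meq * 84 mg/meq / 1e6 = 22.491 kg

22.491 kg


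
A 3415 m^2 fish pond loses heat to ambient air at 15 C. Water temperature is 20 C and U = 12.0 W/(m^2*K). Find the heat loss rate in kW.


Temperature difference dT = 20 - 15 = 5 K
Heat loss (W) = U * A * dT = 12.0 * 3415 * 5 = 204900 W
Convert to kW: 204900 / 1000 = 204.9 kW

204.9 kW


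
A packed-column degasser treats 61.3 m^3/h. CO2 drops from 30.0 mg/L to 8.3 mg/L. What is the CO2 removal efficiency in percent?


CO2_out / CO2_in = 8.3 / 30.0 = 0.27666667
Fraction remaining = 0.27666667
efficiency = (1 - 0.27666667) * 100 = 72.3333 %

72.3333 %


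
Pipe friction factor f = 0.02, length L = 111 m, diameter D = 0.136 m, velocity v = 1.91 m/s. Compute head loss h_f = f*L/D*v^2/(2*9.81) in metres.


v^2 = 1.91^2 = 3.6481 m^2/s^2
L/D = 111/0.136 = 816.17647
h_f = f*(L/D)*v^2/(2g) = 0.02 * 816.17647 * 3.6481 / 19.62 = 3.03516 m

3.03516 m


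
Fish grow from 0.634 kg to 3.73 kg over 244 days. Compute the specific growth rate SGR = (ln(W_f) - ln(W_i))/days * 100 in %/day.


ln(W_f) = ln(3.73) = 1.3164082
ln(W_i) = ln(0.634) = -0.45570632
ln(W_f) - ln(W_i) = 1.3164082 - -0.45570632 = 1.7721145
SGR = 1.7721145 / 244 * 100 = 0.726276 %/day

0.726276 %/day


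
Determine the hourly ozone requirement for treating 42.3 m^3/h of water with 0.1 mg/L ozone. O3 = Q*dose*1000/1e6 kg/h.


O3 demand (mg/h) = Q * dose * 1000 = 42.3 * 0.1 * 1000 = 4230 mg/h
Convert mg to kg: 4230 / 1e6 = 0.00423 kg/h

0.00423 kg/h


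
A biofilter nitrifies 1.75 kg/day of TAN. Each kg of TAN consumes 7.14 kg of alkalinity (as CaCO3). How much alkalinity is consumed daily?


Alkalinity factor: 7.14 kg CaCO3 consumed per kg TAN nitrified
alk = 1.75 kg TAN * 7.14 = 12.495 kg CaCO3/day

12.495 kg CaCO3/day


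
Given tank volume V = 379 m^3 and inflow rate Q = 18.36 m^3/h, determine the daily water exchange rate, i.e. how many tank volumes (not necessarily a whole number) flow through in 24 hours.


Daily flow volume = 18.36 m^3/h * 24 h = 440.64 m^3/day
Exchanges = daily flow / tank volume = 440.64 / 379 = 1.16264 exchanges/day

1.16264 exchanges/day


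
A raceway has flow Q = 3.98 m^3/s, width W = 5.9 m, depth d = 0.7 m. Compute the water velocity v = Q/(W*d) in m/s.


Cross-sectional area = W * d = 5.9 * 0.7 = 4.13 m^2
Velocity = Q / A = 3.98 / 4.13 = 0.96368 m/s

0.96368 m/s


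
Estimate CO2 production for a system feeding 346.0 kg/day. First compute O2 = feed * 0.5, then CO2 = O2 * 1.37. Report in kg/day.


O2 = 346.0 * 0.5 = 173
CO2 = 173 * 1.37 = 237.01

237.01 kg/day


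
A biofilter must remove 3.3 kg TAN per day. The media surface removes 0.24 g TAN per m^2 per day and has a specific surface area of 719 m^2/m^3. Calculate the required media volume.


A = 3.3*1000 / 0.24 = 13750 m^2
V = 13750 / 719 = 19.1238

19.1238 m^3


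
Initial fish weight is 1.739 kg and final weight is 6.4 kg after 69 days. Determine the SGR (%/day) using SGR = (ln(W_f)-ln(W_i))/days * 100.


ln(W_f) = ln(6.4) = 1.856298
ln(W_i) = ln(1.739) = 0.55331024
ln(W_f) - ln(W_i) = 1.856298 - 0.55331024 = 1.3029878
SGR = 1.3029878 / 69 * 100 = 1.88839 %/day

1.88839 %/day


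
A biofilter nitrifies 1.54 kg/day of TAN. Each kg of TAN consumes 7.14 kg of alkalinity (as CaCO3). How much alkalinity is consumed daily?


Alkalinity factor: 7.14 kg CaCO3 consumed per kg TAN nitrified
alk = 1.54 kg TAN * 7.14 = 10.9956 kg CaCO3/day

10.9956 kg CaCO3/day


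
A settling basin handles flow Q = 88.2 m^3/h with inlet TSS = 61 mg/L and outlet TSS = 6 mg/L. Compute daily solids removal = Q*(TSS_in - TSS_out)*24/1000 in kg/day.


Concentration drop: TSS_in - TSS_out = 61 - 6 = 55 mg/L
Hourly solids removed = Q * dTSS = 88.2 m^3/h * 55 mg/L = 4851 g/h  (m^3/h * mg/L = g/h)
Daily solids removed = 4851 * 24 = 116424 g/day
Convert g to kg: 116424 / 1000 = 116.424 kg/day

116.424 kg/day


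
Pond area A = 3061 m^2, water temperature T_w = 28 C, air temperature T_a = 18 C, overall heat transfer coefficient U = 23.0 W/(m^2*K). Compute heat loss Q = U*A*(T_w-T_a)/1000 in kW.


Temperature difference dT = 28 - 18 = 10 K
Heat loss (W) = U * A * dT = 23.0 * 3061 * 10 = 704030 W
Convert to kW: 704030 / 1000 = 704.03 kW

704.03 kW


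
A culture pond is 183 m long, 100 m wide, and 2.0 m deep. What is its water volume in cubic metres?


Base area = L * W = 183 * 100 = 18300 m^2
Volume = area * depth = 18300 * 2.0 = 36600 m^3

36600 m^3


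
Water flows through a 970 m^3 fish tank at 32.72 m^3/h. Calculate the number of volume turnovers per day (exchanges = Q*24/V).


Daily flow volume = 32.72 m^3/h * 24 h = 785.28 m^3/day
Exchanges = daily flow / tank volume = 785.28 / 970 = 0.809567 exchanges/day

0.809567 exchanges/day


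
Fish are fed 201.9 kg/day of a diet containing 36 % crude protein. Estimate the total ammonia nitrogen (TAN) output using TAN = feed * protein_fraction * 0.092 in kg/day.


Protein in feed = 201.9 * 36/100 = 72.684 kg/day
TAN = protein * 0.092 = 72.684 * 0.092 = 6.686928 kg/day

6.686928 kg/day


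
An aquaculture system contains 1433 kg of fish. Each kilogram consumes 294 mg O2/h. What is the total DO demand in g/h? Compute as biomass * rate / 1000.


Total O2 consumption (mg/h) = 1433 kg * 294 mg/(kg*h) = 421302 mg/h
Convert to g/h: 421302 / 1000 = 421.302 g/h

421.302 g/h


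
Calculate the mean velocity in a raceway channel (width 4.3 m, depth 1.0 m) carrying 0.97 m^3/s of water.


Cross-sectional area = W * d = 4.3 * 1.0 = 4.3 m^2
Velocity = Q / A = 0.97 / 4.3 = 0.225581 m/s

0.225581 m/s


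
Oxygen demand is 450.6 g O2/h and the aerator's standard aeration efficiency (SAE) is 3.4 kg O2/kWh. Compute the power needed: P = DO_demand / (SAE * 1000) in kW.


SAE in g O2/kWh = 3.4 * 1000 = 3400 g/kWh
P = DO_demand / SAE_g = 450.6 / 3400 = 0.132529 kW

0.132529 kW


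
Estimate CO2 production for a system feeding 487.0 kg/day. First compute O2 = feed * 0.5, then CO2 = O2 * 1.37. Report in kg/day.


O2 = 487.0 * 0.5 = 243.5
CO2 = 243.5 * 1.37 = 333.595

333.595 kg/day


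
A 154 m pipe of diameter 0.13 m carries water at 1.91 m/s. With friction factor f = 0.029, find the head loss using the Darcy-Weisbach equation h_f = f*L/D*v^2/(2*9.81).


v^2 = 1.91^2 = 3.6481 m^2/s^2
L/D = 154/0.13 = 1184.6154
h_f = f*(L/D)*v^2/(2g) = 0.029 * 1184.6154 * 3.6481 / 19.62 = 6.38768 m

6.38768 m


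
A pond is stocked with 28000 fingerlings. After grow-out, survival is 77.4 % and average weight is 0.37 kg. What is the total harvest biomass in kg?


Survivors = 28000 * 77.4/100 = 21672 fish
Harvest biomass = survivors * W_f = 21672 * 0.37 = 8018.64 kg

8018.64 kg


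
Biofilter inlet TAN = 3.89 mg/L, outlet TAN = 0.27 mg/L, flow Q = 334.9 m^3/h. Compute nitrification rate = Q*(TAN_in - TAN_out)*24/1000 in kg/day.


Concentration drop: TAN_in - TAN_out = 3.89 - 0.27 = 3.62 mg/L
Hourly TAN removed = Q * dTAN = 334.9 m^3/h * 3.62 mg/L = 1212.338 g/h  (m^3/h * mg/L = g/h)
Daily TAN removed = 1212.338 * 24 = 29096.112 g/day
Convert to kg/day: 29096.112 / 1000 = 29.096112 kg/day

29.096112 kg/day


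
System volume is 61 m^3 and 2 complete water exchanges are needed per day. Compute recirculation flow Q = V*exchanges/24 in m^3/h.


Daily recirculation volume = 61 m^3 * 2 = 122 m^3/day
Flow rate Q = daily volume / 24 h = 122 / 24 = 5.08333 m^3/h

5.08333 m^3/h


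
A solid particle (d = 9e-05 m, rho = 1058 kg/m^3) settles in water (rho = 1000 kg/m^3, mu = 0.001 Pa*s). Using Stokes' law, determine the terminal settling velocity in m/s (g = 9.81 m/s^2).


Density difference: rho_p - rho_f = 1058 - 1000 = 58 kg/m^3
d^2 = (9e-05)^2 = 8.1e-09 m^2
Numerator = (rho_p - rho_f) * g * d^2 = 58 * 9.81 * 8.1e-09 = 4.608738e-06
Denominator = 18 * mu = 18 * 0.001 = 0.018
v_s = 4.608738e-06 / 0.018 = 2.56041e-04 m/s
Check: Re = rho_f * v_s * d / mu = 1000 * 2.56041e-04 * 9e-05 / 0.001 = 0.023 < 1, so Stokes' law applies.

2.56041e-04 m/s


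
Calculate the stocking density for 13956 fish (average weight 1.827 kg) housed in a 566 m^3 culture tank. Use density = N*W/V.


Total biomass = 13956 fish * 1.827 kg = 25497.612 kg
Density = total biomass / volume = 25497.612 / 566 = 45.0488 kg/m^3

45.0488 kg/m^3


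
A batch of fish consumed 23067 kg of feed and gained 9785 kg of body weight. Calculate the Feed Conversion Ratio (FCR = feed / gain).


FCR = feed consumed / weight gained
FCR = 23067 kg / 9785 kg = 2.35738

2.35738


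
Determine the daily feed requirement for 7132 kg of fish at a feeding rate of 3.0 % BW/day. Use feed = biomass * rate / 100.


Feeding rate fraction = 3.0% / 100 = 0.03
Daily feed = 7132 kg * 0.03 = 213.96 kg/day

213.96 kg/day


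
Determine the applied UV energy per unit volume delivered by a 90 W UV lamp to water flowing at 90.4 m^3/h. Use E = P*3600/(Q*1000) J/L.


Energy delivered per hour = 90 W * 3600 s = 324000 J/h
Volume treated per hour = 90.4 m^3/h * 1000 = 90400 L/h
dose = 324000 / 90400 = 3.58407 J/L

3.58407 J/L


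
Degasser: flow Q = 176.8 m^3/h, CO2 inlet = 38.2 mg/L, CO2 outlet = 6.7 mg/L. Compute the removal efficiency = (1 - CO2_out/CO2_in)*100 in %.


CO2_out / CO2_in = 6.7 / 38.2 = 0.17539267
Fraction remaining = 0.17539267
efficiency = (1 - 0.17539267) * 100 = 82.4607 %

82.4607 %


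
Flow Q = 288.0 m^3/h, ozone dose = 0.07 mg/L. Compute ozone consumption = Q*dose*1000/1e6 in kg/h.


O3 demand (mg/h) = Q * dose * 1000 = 288.0 * 0.07 * 1000 = 20160 mg/h
Convert mg to kg: 20160 / 1e6 = 0.02016 kg/h

0.02016 kg/h


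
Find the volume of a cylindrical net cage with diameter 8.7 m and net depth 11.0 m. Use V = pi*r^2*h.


r = d/2 = 8.7/2 = 4.35 m
Base area = pi*r^2 = pi*4.35^2 = 59.446787 m^2
Volume = 59.446787 * 11.0 = 653.915 m^3

653.915 m^3


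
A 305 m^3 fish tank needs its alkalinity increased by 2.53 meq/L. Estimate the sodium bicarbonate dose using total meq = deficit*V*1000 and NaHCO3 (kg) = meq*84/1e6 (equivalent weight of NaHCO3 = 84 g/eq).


Tank volume in L = 305 m^3 * 1000 = 305000 L
Total meq required = 2.53 meq/L * 305000 L = 771650 meq
NaHCO3 mass = 771650 meq * 84 mg/meq / 1e6 = 64.8186 kg

64.8186 kg


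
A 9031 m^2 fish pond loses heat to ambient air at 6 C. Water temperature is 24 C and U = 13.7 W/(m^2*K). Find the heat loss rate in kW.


Temperature difference dT = 24 - 6 = 18 K
Heat loss (W) = U * A * dT = 13.7 * 9031 * 18 = 2227044.6 W
Convert to kW: 2227044.6 / 1000 = 2227.0446 kW

2227.0446 kW


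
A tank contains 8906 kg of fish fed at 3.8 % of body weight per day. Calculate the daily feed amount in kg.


Feeding rate fraction = 3.8% / 100 = 0.038
Daily feed = 8906 kg * 0.038 = 338.428 kg/day

338.428 kg/day


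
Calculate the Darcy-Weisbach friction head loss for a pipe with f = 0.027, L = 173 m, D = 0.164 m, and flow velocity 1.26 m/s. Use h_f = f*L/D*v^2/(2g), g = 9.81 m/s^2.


v^2 = 1.26^2 = 1.5876 m^2/s^2
L/D = 173/0.164 = 1054.878
h_f = f*(L/D)*v^2/(2g) = 0.027 * 1054.878 * 1.5876 / 19.62 = 2.30467 m

2.30467 m


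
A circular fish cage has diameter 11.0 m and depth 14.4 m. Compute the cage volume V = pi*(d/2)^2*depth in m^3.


r = d/2 = 11.0/2 = 5.5 m
Base area = pi*r^2 = pi*5.5^2 = 95.033178 m^2
Volume = 95.033178 * 14.4 = 1368.48 m^3

1368.48 m^3


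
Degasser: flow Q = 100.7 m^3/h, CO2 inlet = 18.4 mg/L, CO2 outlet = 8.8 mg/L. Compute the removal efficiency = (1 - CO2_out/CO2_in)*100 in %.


CO2_out / CO2_in = 8.8 / 18.4 = 0.47826087
Fraction remaining = 0.47826087
efficiency = (1 - 0.47826087) * 100 = 52.1739 %

52.1739 %


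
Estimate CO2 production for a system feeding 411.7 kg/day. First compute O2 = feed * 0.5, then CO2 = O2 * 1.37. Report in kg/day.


O2 = 411.7 * 0.5 = 205.85
CO2 = 205.85 * 1.37 = 282.0145

282.0145 kg/day
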